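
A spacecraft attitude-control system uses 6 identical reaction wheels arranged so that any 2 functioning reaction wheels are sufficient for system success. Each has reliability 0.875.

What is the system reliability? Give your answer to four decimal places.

0.9998

R = Σ_{i=2}^{6} C(6,i) p^i (1−p)^{6−i} with p = 0.875
C(6,2)·0.875^2·0.125^4 = 0.002804
C(6,3)·0.875^3·0.125^3 = 0.026169
C(6,4)·0.875^4·0.125^2 = 0.137386
C(6,5)·0.875^5·0.125^1 = 0.384682
C(6,6)·0.875^6·0.125^0 = 0.448795
Sum = 0.9998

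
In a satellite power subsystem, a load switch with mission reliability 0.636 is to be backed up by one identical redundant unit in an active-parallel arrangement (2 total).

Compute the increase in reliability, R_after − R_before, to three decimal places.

0.232

R_before = 0.636
R_after = 1 − (1 − 0.636)^2 = 0.868
ΔR = 0.868 − 0.636 = 0.232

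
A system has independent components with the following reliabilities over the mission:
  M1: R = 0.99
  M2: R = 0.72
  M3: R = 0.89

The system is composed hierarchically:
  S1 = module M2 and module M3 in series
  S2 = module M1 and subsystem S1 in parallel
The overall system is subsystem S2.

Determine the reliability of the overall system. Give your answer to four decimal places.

Series (M2 and M3): 0.720000 × 0.890000 = 0.640800
Parallel (M1 and [0.640800]): 1 − (1 − 0.990000)(1 − 0.640800) = 0.9964

0.9964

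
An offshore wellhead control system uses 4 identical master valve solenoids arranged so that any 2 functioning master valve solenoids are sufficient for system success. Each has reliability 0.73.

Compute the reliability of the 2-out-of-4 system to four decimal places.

R = Σ_{i=2}^{4} C(4,i) p^i (1−p)^{4−i} with p = 0.73
C(4,2)·0.73^2·0.27^2 = 0.233090
C(4,3)·0.73^3·0.27^1 = 0.420138
C(4,4)·0.73^4·0.27^0 = 0.283982
Sum = 0.9372

0.9372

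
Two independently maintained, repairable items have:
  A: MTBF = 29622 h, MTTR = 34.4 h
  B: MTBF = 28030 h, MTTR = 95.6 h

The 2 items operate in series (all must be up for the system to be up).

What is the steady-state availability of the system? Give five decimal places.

0.99544

A(A) = MTBF/(MTBF+MTTR) = 29622/(29622+34.4) = 0.998840
A(B) = MTBF/(MTBF+MTTR) = 28030/(28030+95.6) = 0.996601
Series availability: 0.998840 × 0.996601 = 0.99544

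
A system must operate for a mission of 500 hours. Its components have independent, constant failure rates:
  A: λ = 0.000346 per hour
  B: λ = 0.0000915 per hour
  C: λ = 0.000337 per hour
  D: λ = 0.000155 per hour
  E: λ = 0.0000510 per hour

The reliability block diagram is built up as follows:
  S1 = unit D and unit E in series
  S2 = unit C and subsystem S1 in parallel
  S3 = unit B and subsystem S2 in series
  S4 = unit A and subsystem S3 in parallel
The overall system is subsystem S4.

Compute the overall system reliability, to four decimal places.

R(A) = exp(−0.000346 × 500) = 0.841138
R(B) = exp(−0.0000915 × 500) = 0.955281
R(C) = exp(−0.000337 × 500) = 0.844931
R(D) = exp(−0.000155 × 500) = 0.925427
R(E) = exp(−0.0000510 × 500) = 0.974822
Series (D and E): 0.925427 × 0.974822 = 0.902127
Parallel (C and [0.902127]): 1 − (1 − 0.844931)(1 − 0.902127) = 0.984823
Series (B and [0.984823]): 0.955281 × 0.984823 = 0.940783
Parallel (A and [0.940783]): 1 − (1 − 0.841138)(1 − 0.940783) = 0.9906

0.9906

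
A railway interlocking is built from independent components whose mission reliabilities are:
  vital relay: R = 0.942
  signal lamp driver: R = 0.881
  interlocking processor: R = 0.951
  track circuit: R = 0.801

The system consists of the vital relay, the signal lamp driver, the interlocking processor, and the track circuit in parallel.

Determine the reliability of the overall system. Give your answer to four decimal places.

0.9999

Parallel (vital relay, signal lamp driver, interlocking processor, and track circuit): 1 − (1 − 0.942000)(1 − 0.881000)(1 − 0.951000)(1 − 0.801000) = 0.9999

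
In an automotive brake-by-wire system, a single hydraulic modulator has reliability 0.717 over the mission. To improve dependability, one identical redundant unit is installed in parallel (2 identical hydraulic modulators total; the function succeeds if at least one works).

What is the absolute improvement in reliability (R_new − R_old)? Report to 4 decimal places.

0.2029

R_before = 0.717
R_after = 1 − (1 − 0.717)^2 = 0.9199
ΔR = 0.9199 − 0.717 = 0.2029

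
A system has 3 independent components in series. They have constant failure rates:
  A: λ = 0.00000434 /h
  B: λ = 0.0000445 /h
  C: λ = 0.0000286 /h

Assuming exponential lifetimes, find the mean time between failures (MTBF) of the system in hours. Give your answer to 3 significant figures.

Series of exponential components: λ_sys = Σ λ_i
λ_sys = 0.00000434 + 0.0000445 + 0.0000286 = 7.7440e-05 /h
MTBF = 1 / λ_sys = 12900 h

12900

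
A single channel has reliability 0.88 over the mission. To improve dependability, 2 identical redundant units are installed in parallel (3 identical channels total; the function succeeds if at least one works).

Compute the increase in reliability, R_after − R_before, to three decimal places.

0.118

R_before = 0.88
R_after = 1 − (1 − 0.88)^3 = 0.998
ΔR = 0.998 − 0.88 = 0.118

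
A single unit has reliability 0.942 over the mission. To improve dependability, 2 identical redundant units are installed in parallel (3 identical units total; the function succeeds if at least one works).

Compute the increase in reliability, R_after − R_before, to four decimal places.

0.0578

R_before = 0.942
R_after = 1 − (1 − 0.942)^3 = 0.9998
ΔR = 0.9998 − 0.942 = 0.0578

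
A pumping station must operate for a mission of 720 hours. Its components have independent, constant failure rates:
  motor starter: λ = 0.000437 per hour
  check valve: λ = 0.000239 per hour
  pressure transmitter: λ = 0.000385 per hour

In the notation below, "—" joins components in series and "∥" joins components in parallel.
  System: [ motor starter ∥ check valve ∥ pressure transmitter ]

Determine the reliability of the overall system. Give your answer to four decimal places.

R(motor starter) = exp(−0.000437 × 720) = 0.730052
R(check valve) = exp(−0.000239 × 720) = 0.841912
R(pressure transmitter) = exp(−0.000385 × 720) = 0.757903
Parallel (motor starter, check valve, and pressure transmitter): 1 − (1 − 0.730052)(1 − 0.841912)(1 − 0.757903) = 0.9897

0.9897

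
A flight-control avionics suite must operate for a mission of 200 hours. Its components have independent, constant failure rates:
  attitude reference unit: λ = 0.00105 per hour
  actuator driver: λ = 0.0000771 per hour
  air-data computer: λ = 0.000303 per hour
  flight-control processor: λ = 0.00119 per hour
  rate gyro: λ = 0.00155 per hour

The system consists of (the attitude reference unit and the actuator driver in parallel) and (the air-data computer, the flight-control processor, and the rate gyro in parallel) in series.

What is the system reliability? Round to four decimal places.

0.9938

R(attitude reference unit) = exp(−0.00105 × 200) = 0.810584
R(actuator driver) = exp(−0.0000771 × 200) = 0.984698
R(air-data computer) = exp(−0.000303 × 200) = 0.941200
R(flight-control processor) = exp(−0.00119 × 200) = 0.788203
R(rate gyro) = exp(−0.00155 × 200) = 0.733447
Parallel (attitude reference unit and actuator driver): 1 − (1 − 0.810584)(1 − 0.984698) = 0.997102
Parallel (air-data computer, flight-control processor, and rate gyro): 1 − (1 − 0.941200)(1 − 0.788203)(1 − 0.733447) = 0.996680
Series ([0.997102] and [0.996680]): 0.997102 × 0.996680 = 0.9938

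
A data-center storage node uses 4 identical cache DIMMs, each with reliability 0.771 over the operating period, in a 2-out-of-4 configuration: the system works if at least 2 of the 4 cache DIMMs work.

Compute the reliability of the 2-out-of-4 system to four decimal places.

0.9602

R = Σ_{i=2}^{4} C(4,i) p^i (1−p)^{4−i} with p = 0.771
C(4,2)·0.771^2·0.229^2 = 0.187038
C(4,3)·0.771^3·0.229^1 = 0.419816
C(4,4)·0.771^4·0.229^0 = 0.353360
Sum = 0.9602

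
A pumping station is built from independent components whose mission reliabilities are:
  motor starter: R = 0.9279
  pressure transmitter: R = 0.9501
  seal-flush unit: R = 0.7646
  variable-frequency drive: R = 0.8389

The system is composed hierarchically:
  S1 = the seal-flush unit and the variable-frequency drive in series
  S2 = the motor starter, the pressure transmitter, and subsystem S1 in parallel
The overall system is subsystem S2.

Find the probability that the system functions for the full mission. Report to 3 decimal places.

0.999

Series (seal-flush unit and variable-frequency drive): 0.76460 × 0.83890 = 0.64142
Parallel (motor starter, pressure transmitter, and [0.64142]): 1 − (1 − 0.92790)(1 − 0.95010)(1 − 0.64142) = 0.999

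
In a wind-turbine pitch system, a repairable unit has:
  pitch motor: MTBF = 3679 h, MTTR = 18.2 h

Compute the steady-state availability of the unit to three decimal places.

A(pitch motor) = MTBF/(MTBF+MTTR) = 3679/(3679+18.2) = 0.995

0.995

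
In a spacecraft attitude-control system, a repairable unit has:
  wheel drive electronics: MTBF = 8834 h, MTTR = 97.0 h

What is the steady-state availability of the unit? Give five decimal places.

0.98914

A(wheel drive electronics) = MTBF/(MTBF+MTTR) = 8834/(8834+97.0) = 0.98914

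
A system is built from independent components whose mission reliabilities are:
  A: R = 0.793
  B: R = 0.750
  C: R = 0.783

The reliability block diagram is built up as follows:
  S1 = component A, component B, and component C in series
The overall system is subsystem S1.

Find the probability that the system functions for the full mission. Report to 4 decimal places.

Series (A, B, and C): 0.793000 × 0.750000 × 0.783000 = 0.4657

0.4657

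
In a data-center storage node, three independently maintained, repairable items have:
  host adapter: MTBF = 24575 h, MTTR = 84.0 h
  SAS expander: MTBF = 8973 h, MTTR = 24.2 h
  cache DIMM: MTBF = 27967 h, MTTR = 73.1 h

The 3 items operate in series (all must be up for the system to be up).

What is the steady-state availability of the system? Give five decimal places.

0.99132

A(host adapter) = MTBF/(MTBF+MTTR) = 24575/(24575+84.0) = 0.996594
A(SAS expander) = MTBF/(MTBF+MTTR) = 8973/(8973+24.2) = 0.997310
A(cache DIMM) = MTBF/(MTBF+MTTR) = 27967/(27967+73.1) = 0.997393
Series availability: 0.996594 × 0.997310 × 0.997393 = 0.99132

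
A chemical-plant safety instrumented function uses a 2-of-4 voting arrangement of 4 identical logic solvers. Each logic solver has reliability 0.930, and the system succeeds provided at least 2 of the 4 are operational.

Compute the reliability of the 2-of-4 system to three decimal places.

0.999

R = Σ_{i=2}^{4} C(4,i) p^i (1−p)^{4−i} with p = 0.930
C(4,2)·0.930^2·0.070^2 = 0.02543
C(4,3)·0.930^3·0.070^1 = 0.22522
C(4,4)·0.930^4·0.070^0 = 0.74805
Sum = 0.999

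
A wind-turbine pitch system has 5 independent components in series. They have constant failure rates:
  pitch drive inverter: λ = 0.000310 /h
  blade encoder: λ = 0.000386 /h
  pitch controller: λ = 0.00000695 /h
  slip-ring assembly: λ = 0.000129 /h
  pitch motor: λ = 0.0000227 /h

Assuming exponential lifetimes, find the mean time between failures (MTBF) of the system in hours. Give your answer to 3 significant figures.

1170

Series of exponential components: λ_sys = Σ λ_i
λ_sys = 0.000310 + 0.000386 + 0.00000695 + 0.000129 + 0.0000227 = 8.5465e-04 /h
MTBF = 1 / λ_sys = 1170 h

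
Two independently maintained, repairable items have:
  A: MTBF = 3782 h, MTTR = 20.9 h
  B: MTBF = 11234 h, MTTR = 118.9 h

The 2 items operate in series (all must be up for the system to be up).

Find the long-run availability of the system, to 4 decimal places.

0.9841

A(A) = MTBF/(MTBF+MTTR) = 3782/(3782+20.9) = 0.994504
A(B) = MTBF/(MTBF+MTTR) = 11234/(11234+118.9) = 0.989527
Series availability: 0.994504 × 0.989527 = 0.9841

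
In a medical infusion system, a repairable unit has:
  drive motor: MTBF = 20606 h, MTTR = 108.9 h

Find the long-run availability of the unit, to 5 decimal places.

0.99474

A(drive motor) = MTBF/(MTBF+MTTR) = 20606/(20606+108.9) = 0.99474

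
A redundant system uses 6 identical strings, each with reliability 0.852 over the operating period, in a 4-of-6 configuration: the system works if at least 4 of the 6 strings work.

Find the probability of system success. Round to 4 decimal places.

0.9543

R = Σ_{i=4}^{6} C(6,i) p^i (1−p)^{6−i} with p = 0.852
C(6,4)·0.852^4·0.148^2 = 0.173130
C(6,5)·0.852^5·0.148^1 = 0.398668
C(6,6)·0.852^6·0.148^0 = 0.382505
Sum = 0.9543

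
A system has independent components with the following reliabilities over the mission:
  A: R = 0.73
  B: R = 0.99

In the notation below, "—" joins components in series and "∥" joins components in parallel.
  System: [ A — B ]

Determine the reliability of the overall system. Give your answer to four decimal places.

Series (A and B): 0.730000 × 0.990000 = 0.7227

0.7227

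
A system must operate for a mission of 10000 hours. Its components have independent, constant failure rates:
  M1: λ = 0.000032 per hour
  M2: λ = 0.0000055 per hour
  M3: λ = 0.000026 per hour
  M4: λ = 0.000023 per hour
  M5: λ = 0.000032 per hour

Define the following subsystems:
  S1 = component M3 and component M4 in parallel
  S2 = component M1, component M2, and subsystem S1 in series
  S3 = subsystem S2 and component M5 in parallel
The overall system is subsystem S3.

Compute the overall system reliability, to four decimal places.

0.9055

R(M1) = exp(−0.000032 × 10000) = 0.726149
R(M2) = exp(−0.0000055 × 10000) = 0.946485
R(M3) = exp(−0.000026 × 10000) = 0.771052
R(M4) = exp(−0.000023 × 10000) = 0.794534
R(M5) = exp(−0.000032 × 10000) = 0.726149
Parallel (M3 and M4): 1 − (1 − 0.771052)(1 − 0.794534) = 0.952959
Series (M1, M2, and [0.952959]): 0.726149 × 0.946485 × 0.952959 = 0.654958
Parallel ([0.654958] and M5): 1 − (1 − 0.654958)(1 − 0.726149) = 0.9055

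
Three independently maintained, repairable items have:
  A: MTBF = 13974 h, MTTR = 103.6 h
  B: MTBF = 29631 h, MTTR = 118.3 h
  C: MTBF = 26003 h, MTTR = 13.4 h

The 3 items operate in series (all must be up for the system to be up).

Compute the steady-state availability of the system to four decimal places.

0.9882

A(A) = MTBF/(MTBF+MTTR) = 13974/(13974+103.6) = 0.992641
A(B) = MTBF/(MTBF+MTTR) = 29631/(29631+118.3) = 0.996023
A(C) = MTBF/(MTBF+MTTR) = 26003/(26003+13.4) = 0.999485
Series availability: 0.992641 × 0.996023 × 0.999485 = 0.9882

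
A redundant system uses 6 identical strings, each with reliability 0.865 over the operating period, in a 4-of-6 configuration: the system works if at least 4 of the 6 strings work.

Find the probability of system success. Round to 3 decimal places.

R = Σ_{i=4}^{6} C(6,i) p^i (1−p)^{6−i} with p = 0.865
C(6,4)·0.865^4·0.135^2 = 0.15305
C(6,5)·0.865^5·0.135^1 = 0.39225
C(6,6)·0.865^6·0.135^0 = 0.41889
Sum = 0.964

0.964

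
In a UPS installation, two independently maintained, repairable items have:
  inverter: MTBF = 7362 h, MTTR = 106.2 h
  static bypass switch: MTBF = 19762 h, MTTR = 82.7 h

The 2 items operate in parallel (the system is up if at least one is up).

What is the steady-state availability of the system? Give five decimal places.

0.99994

A(inverter) = MTBF/(MTBF+MTTR) = 7362/(7362+106.2) = 0.985780
A(static bypass switch) = MTBF/(MTBF+MTTR) = 19762/(19762+82.7) = 0.995833
Parallel availability: 1 − (1 − 0.985780)(1 − 0.995833) = 0.99994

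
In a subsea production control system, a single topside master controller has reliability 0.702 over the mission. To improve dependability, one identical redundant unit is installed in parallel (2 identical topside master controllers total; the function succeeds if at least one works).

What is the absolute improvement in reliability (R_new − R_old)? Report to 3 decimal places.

0.209

R_before = 0.702
R_after = 1 − (1 − 0.702)^2 = 0.911
ΔR = 0.911 − 0.702 = 0.209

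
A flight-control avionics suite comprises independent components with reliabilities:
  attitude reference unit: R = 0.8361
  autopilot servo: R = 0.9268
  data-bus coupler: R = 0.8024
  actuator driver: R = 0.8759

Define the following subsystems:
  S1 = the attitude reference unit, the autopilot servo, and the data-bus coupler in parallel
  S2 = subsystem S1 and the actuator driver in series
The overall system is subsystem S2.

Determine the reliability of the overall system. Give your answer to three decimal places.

Parallel (attitude reference unit, autopilot servo, and data-bus coupler): 1 − (1 − 0.83610)(1 − 0.92680)(1 − 0.80240) = 0.99763
Series ([0.99763] and actuator driver): 0.99763 × 0.87590 = 0.874

0.874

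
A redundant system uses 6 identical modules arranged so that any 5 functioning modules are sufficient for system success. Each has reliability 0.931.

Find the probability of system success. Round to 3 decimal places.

R = Σ_{i=5}^{6} C(6,i) p^i (1−p)^{6−i} with p = 0.931
C(6,5)·0.931^5·0.069^1 = 0.28957
C(6,6)·0.931^6·0.069^0 = 0.65118
Sum = 0.941

0.941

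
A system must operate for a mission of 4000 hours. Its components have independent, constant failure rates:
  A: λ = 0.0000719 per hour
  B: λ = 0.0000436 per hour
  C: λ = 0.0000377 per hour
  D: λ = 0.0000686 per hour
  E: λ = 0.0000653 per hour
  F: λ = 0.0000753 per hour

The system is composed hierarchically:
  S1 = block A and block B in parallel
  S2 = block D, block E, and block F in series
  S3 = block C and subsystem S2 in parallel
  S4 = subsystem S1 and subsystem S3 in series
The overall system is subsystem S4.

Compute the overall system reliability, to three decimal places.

R(A) = exp(−0.0000719 × 4000) = 0.75006
R(B) = exp(−0.0000436 × 4000) = 0.83996
R(C) = exp(−0.0000377 × 4000) = 0.86002
R(D) = exp(−0.0000686 × 4000) = 0.76003
R(E) = exp(−0.0000653 × 4000) = 0.77013
R(F) = exp(−0.0000753 × 4000) = 0.73993
Parallel (A and B): 1 − (1 − 0.75006)(1 − 0.83996) = 0.96000
Series (D, E, and F): 0.76003 × 0.77013 × 0.73993 = 0.43310
Parallel (C and [0.43310]): 1 − (1 − 0.86002)(1 − 0.43310) = 0.92065
Series ([0.96000] and [0.92065]): 0.96000 × 0.92065 = 0.884

0.884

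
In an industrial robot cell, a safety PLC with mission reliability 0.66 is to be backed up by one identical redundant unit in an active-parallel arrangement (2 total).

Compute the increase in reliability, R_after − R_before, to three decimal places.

0.224

R_before = 0.66
R_after = 1 − (1 − 0.66)^2 = 0.884
ΔR = 0.884 − 0.66 = 0.224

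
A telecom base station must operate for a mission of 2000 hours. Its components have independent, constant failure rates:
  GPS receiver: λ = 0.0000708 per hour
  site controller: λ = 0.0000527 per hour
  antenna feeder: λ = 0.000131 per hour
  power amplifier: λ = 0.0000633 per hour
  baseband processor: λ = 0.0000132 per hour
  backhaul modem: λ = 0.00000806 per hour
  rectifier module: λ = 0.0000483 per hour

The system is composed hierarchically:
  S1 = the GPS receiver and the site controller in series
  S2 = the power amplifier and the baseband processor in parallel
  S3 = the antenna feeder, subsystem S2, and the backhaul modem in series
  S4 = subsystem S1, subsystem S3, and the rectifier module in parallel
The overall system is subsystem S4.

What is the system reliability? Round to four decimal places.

R(GPS receiver) = exp(−0.0000708 × 2000) = 0.867968
R(site controller) = exp(−0.0000527 × 2000) = 0.899964
R(antenna feeder) = exp(−0.000131 × 2000) = 0.769511
R(power amplifier) = exp(−0.0000633 × 2000) = 0.881086
R(baseband processor) = exp(−0.0000132 × 2000) = 0.973945
R(backhaul modem) = exp(−0.00000806 × 2000) = 0.984009
R(rectifier module) = exp(−0.0000483 × 2000) = 0.907919
Series (GPS receiver and site controller): 0.867968 × 0.899964 = 0.781140
Parallel (power amplifier and baseband processor): 1 − (1 − 0.881086)(1 − 0.973945) = 0.996902
Series (antenna feeder, [0.996902], and backhaul modem): 0.769511 × 0.996902 × 0.984009 = 0.754860
Parallel ([0.781140], [0.754860], and rectifier module): 1 − (1 − 0.781140)(1 − 0.754860)(1 − 0.907919) = 0.9951

0.9951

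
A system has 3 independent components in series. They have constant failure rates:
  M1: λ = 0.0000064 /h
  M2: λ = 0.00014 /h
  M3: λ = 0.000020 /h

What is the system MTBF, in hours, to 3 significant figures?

Series of exponential components: λ_sys = Σ λ_i
λ_sys = 0.0000064 + 0.00014 + 0.000020 = 1.6640e-04 /h
MTBF = 1 / λ_sys = 6010 h

6010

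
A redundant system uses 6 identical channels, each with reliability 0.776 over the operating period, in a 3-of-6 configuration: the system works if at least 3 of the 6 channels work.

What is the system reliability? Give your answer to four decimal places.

R = Σ_{i=3}^{6} C(6,i) p^i (1−p)^{6−i} with p = 0.776
C(6,3)·0.776^3·0.224^3 = 0.105041
C(6,4)·0.776^4·0.224^2 = 0.272919
C(6,5)·0.776^5·0.224^1 = 0.378188
C(6,6)·0.776^6·0.224^0 = 0.218359
Sum = 0.9745

0.9745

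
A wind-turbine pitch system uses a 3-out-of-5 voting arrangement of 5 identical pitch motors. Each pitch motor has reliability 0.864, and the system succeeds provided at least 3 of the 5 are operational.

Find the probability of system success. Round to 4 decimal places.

R = Σ_{i=3}^{5} C(5,i) p^i (1−p)^{5−i} with p = 0.864
C(5,3)·0.864^3·0.136^2 = 0.119294
C(5,4)·0.864^4·0.136^1 = 0.378934
C(5,5)·0.864^5·0.136^0 = 0.481469
Sum = 0.9797

0.9797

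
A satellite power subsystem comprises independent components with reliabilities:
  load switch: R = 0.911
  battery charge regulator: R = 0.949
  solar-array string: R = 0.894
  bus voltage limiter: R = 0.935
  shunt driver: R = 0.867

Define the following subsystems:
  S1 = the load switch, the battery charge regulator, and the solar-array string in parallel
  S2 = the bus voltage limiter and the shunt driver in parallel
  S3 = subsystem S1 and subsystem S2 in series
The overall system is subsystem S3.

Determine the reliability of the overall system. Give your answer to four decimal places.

Parallel (load switch, battery charge regulator, and solar-array string): 1 − (1 − 0.911000)(1 − 0.949000)(1 − 0.894000) = 0.999519
Parallel (bus voltage limiter and shunt driver): 1 − (1 − 0.935000)(1 − 0.867000) = 0.991355
Series ([0.999519] and [0.991355]): 0.999519 × 0.991355 = 0.9909

0.9909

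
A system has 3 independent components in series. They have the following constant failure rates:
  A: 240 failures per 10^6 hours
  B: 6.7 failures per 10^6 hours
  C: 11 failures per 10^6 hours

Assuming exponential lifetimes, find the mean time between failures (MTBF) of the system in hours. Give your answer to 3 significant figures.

Series of exponential components: λ_sys = Σ λ_i
λ_sys = 0.00024 + 0.0000067 + 0.000011 = 2.5770e-04 /h
MTBF = 1 / λ_sys = 3880 h

3880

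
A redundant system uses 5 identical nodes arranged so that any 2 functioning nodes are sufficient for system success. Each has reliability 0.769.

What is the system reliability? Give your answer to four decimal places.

0.9884

R = Σ_{i=2}^{5} C(5,i) p^i (1−p)^{5−i} with p = 0.769
C(5,2)·0.769^2·0.231^3 = 0.072893
C(5,3)·0.769^3·0.231^2 = 0.242663
C(5,4)·0.769^4·0.231^1 = 0.403913
C(5,5)·0.769^5·0.231^0 = 0.268925
Sum = 0.9884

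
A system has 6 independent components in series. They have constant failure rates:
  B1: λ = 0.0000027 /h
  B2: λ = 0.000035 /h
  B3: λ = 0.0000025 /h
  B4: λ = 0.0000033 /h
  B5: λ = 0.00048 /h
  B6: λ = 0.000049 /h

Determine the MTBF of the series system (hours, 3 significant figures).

Series of exponential components: λ_sys = Σ λ_i
λ_sys = 0.0000027 + 0.000035 + 0.0000025 + 0.0000033 + 0.00048 + 0.000049 = 5.7250e-04 /h
MTBF = 1 / λ_sys = 1750 h

1750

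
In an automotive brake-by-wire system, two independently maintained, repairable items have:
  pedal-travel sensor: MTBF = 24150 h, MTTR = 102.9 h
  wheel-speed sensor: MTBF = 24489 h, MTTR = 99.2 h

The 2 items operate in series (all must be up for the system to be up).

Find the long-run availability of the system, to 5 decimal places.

A(pedal-travel sensor) = MTBF/(MTBF+MTTR) = 24150/(24150+102.9) = 0.995757
A(wheel-speed sensor) = MTBF/(MTBF+MTTR) = 24489/(24489+99.2) = 0.995966
Series availability: 0.995757 × 0.995966 = 0.99174

0.99174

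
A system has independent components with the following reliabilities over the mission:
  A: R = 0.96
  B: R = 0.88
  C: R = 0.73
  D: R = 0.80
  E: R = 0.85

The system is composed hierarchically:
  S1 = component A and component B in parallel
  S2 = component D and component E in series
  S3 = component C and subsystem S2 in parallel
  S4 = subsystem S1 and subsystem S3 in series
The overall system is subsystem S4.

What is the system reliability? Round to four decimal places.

Parallel (A and B): 1 − (1 − 0.960000)(1 − 0.880000) = 0.995200
Series (D and E): 0.800000 × 0.850000 = 0.680000
Parallel (C and [0.680000]): 1 − (1 − 0.730000)(1 − 0.680000) = 0.913600
Series ([0.995200] and [0.913600]): 0.995200 × 0.913600 = 0.9092

0.9092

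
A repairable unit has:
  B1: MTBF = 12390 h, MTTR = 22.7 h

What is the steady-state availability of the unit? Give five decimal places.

0.99817

A(B1) = MTBF/(MTBF+MTTR) = 12390/(12390+22.7) = 0.99817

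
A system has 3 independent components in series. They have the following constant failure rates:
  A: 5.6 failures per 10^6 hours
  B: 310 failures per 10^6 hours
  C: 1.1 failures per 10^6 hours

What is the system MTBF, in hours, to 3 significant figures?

Series of exponential components: λ_sys = Σ λ_i
λ_sys = 0.0000056 + 0.00031 + 0.0000011 = 3.1670e-04 /h
MTBF = 1 / λ_sys = 3160 h

3160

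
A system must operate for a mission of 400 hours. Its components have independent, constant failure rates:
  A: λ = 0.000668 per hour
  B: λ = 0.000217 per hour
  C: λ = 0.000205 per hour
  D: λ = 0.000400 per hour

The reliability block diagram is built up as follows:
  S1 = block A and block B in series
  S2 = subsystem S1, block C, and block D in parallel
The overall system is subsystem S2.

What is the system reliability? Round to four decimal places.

0.9965

R(A) = exp(−0.000668 × 400) = 0.765520
R(B) = exp(−0.000217 × 400) = 0.916860
R(C) = exp(−0.000205 × 400) = 0.921272
R(D) = exp(−0.000400 × 400) = 0.852144
Series (A and B): 0.765520 × 0.916860 = 0.701875
Parallel ([0.701875], C, and D): 1 − (1 − 0.701875)(1 − 0.921272)(1 − 0.852144) = 0.9965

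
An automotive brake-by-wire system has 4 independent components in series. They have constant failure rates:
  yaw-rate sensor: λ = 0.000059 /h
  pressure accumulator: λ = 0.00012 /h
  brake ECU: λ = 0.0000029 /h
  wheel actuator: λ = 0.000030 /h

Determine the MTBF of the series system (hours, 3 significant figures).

Series of exponential components: λ_sys = Σ λ_i
λ_sys = 0.000059 + 0.00012 + 0.0000029 + 0.000030 = 2.1190e-04 /h
MTBF = 1 / λ_sys = 4720 h

4720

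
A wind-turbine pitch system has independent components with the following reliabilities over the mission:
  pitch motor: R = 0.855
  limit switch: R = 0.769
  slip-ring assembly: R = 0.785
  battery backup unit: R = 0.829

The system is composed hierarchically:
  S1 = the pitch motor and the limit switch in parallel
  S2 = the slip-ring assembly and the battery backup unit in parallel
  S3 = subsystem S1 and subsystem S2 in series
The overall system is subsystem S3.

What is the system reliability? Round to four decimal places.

Parallel (pitch motor and limit switch): 1 − (1 − 0.855000)(1 − 0.769000) = 0.966505
Parallel (slip-ring assembly and battery backup unit): 1 − (1 − 0.785000)(1 − 0.829000) = 0.963235
Series ([0.966505] and [0.963235]): 0.966505 × 0.963235 = 0.9310

0.9310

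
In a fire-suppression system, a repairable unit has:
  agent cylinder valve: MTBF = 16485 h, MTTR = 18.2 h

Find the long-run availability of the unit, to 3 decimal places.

0.999

A(agent cylinder valve) = MTBF/(MTBF+MTTR) = 16485/(16485+18.2) = 0.999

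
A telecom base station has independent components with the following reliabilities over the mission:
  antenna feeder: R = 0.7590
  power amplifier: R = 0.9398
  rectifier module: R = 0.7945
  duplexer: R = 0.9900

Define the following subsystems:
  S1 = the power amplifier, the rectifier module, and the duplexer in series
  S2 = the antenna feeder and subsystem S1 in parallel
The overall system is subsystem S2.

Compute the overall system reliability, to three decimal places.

0.937

Series (power amplifier, rectifier module, and duplexer): 0.93980 × 0.79450 × 0.99000 = 0.73920
Parallel (antenna feeder and [0.73920]): 1 − (1 − 0.75900)(1 − 0.73920) = 0.937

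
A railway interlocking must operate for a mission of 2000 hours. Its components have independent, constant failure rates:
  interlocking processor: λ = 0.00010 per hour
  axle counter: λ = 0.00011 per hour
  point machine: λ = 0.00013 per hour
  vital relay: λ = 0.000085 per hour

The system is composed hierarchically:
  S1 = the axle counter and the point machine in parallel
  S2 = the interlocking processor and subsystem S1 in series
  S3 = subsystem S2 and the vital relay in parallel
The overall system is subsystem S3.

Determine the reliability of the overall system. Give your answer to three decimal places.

R(interlocking processor) = exp(−0.00010 × 2000) = 0.81873
R(axle counter) = exp(−0.00011 × 2000) = 0.80252
R(point machine) = exp(−0.00013 × 2000) = 0.77105
R(vital relay) = exp(−0.000085 × 2000) = 0.84366
Parallel (axle counter and point machine): 1 − (1 − 0.80252)(1 − 0.77105) = 0.95479
Series (interlocking processor and [0.95479]): 0.81873 × 0.95479 = 0.78172
Parallel ([0.78172] and vital relay): 1 − (1 − 0.78172)(1 − 0.84366) = 0.966

0.966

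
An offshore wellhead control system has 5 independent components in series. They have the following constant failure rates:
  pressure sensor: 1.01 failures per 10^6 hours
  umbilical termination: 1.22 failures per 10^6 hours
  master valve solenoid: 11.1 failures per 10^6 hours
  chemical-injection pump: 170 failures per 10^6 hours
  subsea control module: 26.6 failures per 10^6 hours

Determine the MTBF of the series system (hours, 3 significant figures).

4760

Series of exponential components: λ_sys = Σ λ_i
λ_sys = 0.00000101 + 0.00000122 + 0.0000111 + 0.000170 + 0.0000266 = 2.0993e-04 /h
MTBF = 1 / λ_sys = 4760 h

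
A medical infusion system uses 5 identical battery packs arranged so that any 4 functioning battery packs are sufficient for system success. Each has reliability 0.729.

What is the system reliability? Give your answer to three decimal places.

R = Σ_{i=4}^{5} C(5,i) p^i (1−p)^{5−i} with p = 0.729
C(5,4)·0.729^4·0.271^1 = 0.38269
C(5,5)·0.729^5·0.271^0 = 0.20589
Sum = 0.589

0.589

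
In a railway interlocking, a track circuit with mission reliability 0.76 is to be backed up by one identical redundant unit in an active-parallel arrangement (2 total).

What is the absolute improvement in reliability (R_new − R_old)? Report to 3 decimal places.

0.182

R_before = 0.76
R_after = 1 − (1 − 0.76)^2 = 0.942
ΔR = 0.942 − 0.76 = 0.182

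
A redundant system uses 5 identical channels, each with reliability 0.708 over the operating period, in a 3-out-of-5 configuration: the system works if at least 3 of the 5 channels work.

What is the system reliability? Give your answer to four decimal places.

R = Σ_{i=3}^{5} C(5,i) p^i (1−p)^{5−i} with p = 0.708
C(5,3)·0.708^3·0.292^2 = 0.302598
C(5,4)·0.708^4·0.292^1 = 0.366848
C(5,5)·0.708^5·0.292^0 = 0.177896
Sum = 0.8473

0.8473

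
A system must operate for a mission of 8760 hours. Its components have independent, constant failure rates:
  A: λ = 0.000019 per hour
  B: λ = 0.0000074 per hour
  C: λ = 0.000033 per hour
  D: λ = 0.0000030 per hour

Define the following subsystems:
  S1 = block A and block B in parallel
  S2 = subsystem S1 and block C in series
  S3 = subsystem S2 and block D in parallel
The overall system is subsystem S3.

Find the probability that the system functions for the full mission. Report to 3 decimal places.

0.993

R(A) = exp(−0.000019 × 8760) = 0.84667
R(B) = exp(−0.0000074 × 8760) = 0.93723
R(C) = exp(−0.000033 × 8760) = 0.74895
R(D) = exp(−0.0000030 × 8760) = 0.97406
Parallel (A and B): 1 − (1 − 0.84667)(1 − 0.93723) = 0.99038
Series ([0.99038] and C): 0.99038 × 0.74895 = 0.74175
Parallel ([0.74175] and D): 1 − (1 − 0.74175)(1 − 0.97406) = 0.993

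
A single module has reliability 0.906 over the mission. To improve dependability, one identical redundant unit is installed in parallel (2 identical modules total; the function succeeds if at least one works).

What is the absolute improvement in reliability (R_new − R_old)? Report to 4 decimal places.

0.0852

R_before = 0.906
R_after = 1 − (1 − 0.906)^2 = 0.9912
ΔR = 0.9912 − 0.906 = 0.0852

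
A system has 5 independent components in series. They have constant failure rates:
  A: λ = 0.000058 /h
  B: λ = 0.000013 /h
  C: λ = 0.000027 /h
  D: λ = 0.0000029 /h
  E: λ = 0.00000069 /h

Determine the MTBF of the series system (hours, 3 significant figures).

Series of exponential components: λ_sys = Σ λ_i
λ_sys = 0.000058 + 0.000013 + 0.000027 + 0.0000029 + 0.00000069 = 1.0159e-04 /h
MTBF = 1 / λ_sys = 9840 h

9840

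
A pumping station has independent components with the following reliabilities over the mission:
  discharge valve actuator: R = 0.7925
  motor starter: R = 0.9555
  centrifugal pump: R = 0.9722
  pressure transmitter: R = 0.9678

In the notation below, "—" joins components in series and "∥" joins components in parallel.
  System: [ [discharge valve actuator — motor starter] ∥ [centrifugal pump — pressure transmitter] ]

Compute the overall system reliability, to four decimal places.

Series (discharge valve actuator and motor starter): 0.792500 × 0.955500 = 0.757234
Series (centrifugal pump and pressure transmitter): 0.972200 × 0.967800 = 0.940895
Parallel ([0.757234] and [0.940895]): 1 − (1 − 0.757234)(1 − 0.940895) = 0.9857

0.9857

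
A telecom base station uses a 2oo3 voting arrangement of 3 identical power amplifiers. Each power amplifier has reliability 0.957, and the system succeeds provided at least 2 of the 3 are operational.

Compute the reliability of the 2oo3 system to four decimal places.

0.9946

R = Σ_{i=2}^{3} C(3,i) p^i (1−p)^{3−i} with p = 0.957
C(3,2)·0.957^2·0.043^1 = 0.118145
C(3,3)·0.957^3·0.043^0 = 0.876467
Sum = 0.9946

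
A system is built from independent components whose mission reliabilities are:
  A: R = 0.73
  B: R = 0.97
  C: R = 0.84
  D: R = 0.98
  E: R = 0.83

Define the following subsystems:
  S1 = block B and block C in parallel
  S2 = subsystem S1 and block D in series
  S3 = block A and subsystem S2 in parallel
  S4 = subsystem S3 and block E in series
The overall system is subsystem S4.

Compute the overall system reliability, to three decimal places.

Parallel (B and C): 1 − (1 − 0.97000)(1 − 0.84000) = 0.99520
Series ([0.99520] and D): 0.99520 × 0.98000 = 0.97530
Parallel (A and [0.97530]): 1 − (1 − 0.73000)(1 − 0.97530) = 0.99333
Series ([0.99333] and E): 0.99333 × 0.83000 = 0.824

0.824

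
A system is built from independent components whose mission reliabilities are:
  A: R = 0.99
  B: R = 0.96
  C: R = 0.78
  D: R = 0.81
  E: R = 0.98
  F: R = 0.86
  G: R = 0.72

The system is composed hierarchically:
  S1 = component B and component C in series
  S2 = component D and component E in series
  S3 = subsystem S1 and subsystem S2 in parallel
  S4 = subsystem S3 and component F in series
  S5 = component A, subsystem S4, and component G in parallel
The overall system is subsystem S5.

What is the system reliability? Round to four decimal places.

0.9995

Series (B and C): 0.960000 × 0.780000 = 0.748800
Series (D and E): 0.810000 × 0.980000 = 0.793800
Parallel ([0.748800] and [0.793800]): 1 − (1 − 0.748800)(1 − 0.793800) = 0.948203
Series ([0.948203] and F): 0.948203 × 0.860000 = 0.815455
Parallel (A, [0.815455], and G): 1 − (1 − 0.990000)(1 − 0.815455)(1 − 0.720000) = 0.9995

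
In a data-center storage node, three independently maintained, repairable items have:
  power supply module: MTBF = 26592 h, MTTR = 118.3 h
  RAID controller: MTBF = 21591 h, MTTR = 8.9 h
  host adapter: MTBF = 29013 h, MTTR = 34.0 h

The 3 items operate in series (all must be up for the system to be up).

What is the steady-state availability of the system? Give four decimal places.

0.9940

A(power supply module) = MTBF/(MTBF+MTTR) = 26592/(26592+118.3) = 0.995571
A(RAID controller) = MTBF/(MTBF+MTTR) = 21591/(21591+8.9) = 0.999588
A(host adapter) = MTBF/(MTBF+MTTR) = 29013/(29013+34.0) = 0.998829
Series availability: 0.995571 × 0.999588 × 0.998829 = 0.9940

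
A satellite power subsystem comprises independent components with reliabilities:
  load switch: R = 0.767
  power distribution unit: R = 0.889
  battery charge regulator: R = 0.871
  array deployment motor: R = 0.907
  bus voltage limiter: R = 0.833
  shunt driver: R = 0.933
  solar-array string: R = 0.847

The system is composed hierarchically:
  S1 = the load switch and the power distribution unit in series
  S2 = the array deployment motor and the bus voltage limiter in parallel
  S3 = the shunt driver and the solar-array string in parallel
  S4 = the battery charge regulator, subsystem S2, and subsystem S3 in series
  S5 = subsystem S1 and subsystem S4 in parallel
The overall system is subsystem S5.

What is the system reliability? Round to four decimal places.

Series (load switch and power distribution unit): 0.767000 × 0.889000 = 0.681863
Parallel (array deployment motor and bus voltage limiter): 1 − (1 − 0.907000)(1 − 0.833000) = 0.984469
Parallel (shunt driver and solar-array string): 1 − (1 − 0.933000)(1 − 0.847000) = 0.989749
Series (battery charge regulator, [0.984469], and [0.989749]): 0.871000 × 0.984469 × 0.989749 = 0.848683
Parallel ([0.681863] and [0.848683]): 1 − (1 − 0.681863)(1 − 0.848683) = 0.9519

0.9519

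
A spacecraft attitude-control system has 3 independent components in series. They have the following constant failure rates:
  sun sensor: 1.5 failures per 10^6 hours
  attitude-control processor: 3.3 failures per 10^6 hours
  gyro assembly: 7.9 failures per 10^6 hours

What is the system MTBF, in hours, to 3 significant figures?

78700

Series of exponential components: λ_sys = Σ λ_i
λ_sys = 0.0000015 + 0.0000033 + 0.0000079 = 1.2700e-05 /h
MTBF = 1 / λ_sys = 78700 h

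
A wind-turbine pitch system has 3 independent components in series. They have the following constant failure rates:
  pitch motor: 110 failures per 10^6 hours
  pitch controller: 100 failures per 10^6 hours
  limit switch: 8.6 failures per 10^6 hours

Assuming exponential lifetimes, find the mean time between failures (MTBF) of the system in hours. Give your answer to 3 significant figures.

4570

Series of exponential components: λ_sys = Σ λ_i
λ_sys = 0.00011 + 0.00010 + 0.0000086 = 2.1860e-04 /h
MTBF = 1 / λ_sys = 4570 h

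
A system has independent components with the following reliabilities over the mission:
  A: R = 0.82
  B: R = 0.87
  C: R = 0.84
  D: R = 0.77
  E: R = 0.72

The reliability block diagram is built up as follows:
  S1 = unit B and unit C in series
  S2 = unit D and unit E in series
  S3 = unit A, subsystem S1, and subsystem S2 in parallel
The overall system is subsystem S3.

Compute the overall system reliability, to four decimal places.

Series (B and C): 0.870000 × 0.840000 = 0.730800
Series (D and E): 0.770000 × 0.720000 = 0.554400
Parallel (A, [0.730800], and [0.554400]): 1 − (1 − 0.820000)(1 − 0.730800)(1 − 0.554400) = 0.9784

0.9784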